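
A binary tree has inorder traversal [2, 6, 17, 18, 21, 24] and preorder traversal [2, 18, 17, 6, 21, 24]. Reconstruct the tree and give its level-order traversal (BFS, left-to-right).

Inorder:  [2, 6, 17, 18, 21, 24]
Preorder: [2, 18, 17, 6, 21, 24]
Algorithm: preorder visits root first, so consume preorder in order;
for each root, split the current inorder slice at that value into
left-subtree inorder and right-subtree inorder, then recurse.
Recursive splits:
  root=2; inorder splits into left=[], right=[6, 17, 18, 21, 24]
  root=18; inorder splits into left=[6, 17], right=[21, 24]
  root=17; inorder splits into left=[6], right=[]
  root=6; inorder splits into left=[], right=[]
  root=21; inorder splits into left=[], right=[24]
  root=24; inorder splits into left=[], right=[]
Reconstructed level-order: [2, 18, 17, 21, 6, 24]


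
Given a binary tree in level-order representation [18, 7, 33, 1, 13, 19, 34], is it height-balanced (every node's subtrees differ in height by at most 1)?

Tree (level-order array): [18, 7, 33, 1, 13, 19, 34]
Definition: a tree is height-balanced if, at every node, |h(left) - h(right)| <= 1 (empty subtree has height -1).
Bottom-up per-node check:
  node 1: h_left=-1, h_right=-1, diff=0 [OK], height=0
  node 13: h_left=-1, h_right=-1, diff=0 [OK], height=0
  node 7: h_left=0, h_right=0, diff=0 [OK], height=1
  node 19: h_left=-1, h_right=-1, diff=0 [OK], height=0
  node 34: h_left=-1, h_right=-1, diff=0 [OK], height=0
  node 33: h_left=0, h_right=0, diff=0 [OK], height=1
  node 18: h_left=1, h_right=1, diff=0 [OK], height=2
All nodes satisfy the balance condition.
Result: Balanced


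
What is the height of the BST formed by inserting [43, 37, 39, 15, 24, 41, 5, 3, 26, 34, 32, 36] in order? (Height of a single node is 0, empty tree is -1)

Insertion order: [43, 37, 39, 15, 24, 41, 5, 3, 26, 34, 32, 36]
Tree (level-order array): [43, 37, None, 15, 39, 5, 24, None, 41, 3, None, None, 26, None, None, None, None, None, 34, 32, 36]
Compute height bottom-up (empty subtree = -1):
  height(3) = 1 + max(-1, -1) = 0
  height(5) = 1 + max(0, -1) = 1
  height(32) = 1 + max(-1, -1) = 0
  height(36) = 1 + max(-1, -1) = 0
  height(34) = 1 + max(0, 0) = 1
  height(26) = 1 + max(-1, 1) = 2
  height(24) = 1 + max(-1, 2) = 3
  height(15) = 1 + max(1, 3) = 4
  height(41) = 1 + max(-1, -1) = 0
  height(39) = 1 + max(-1, 0) = 1
  height(37) = 1 + max(4, 1) = 5
  height(43) = 1 + max(5, -1) = 6
Height = 6


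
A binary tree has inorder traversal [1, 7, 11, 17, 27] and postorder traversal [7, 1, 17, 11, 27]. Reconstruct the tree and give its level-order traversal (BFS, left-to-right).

Inorder:   [1, 7, 11, 17, 27]
Postorder: [7, 1, 17, 11, 27]
Algorithm: postorder visits root last, so walk postorder right-to-left;
each value is the root of the current inorder slice — split it at that
value, recurse on the right subtree first, then the left.
Recursive splits:
  root=27; inorder splits into left=[1, 7, 11, 17], right=[]
  root=11; inorder splits into left=[1, 7], right=[17]
  root=17; inorder splits into left=[], right=[]
  root=1; inorder splits into left=[], right=[7]
  root=7; inorder splits into left=[], right=[]
Reconstructed level-order: [27, 11, 1, 17, 7]


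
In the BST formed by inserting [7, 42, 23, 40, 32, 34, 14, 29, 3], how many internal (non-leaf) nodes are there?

Tree built from: [7, 42, 23, 40, 32, 34, 14, 29, 3]
Tree (level-order array): [7, 3, 42, None, None, 23, None, 14, 40, None, None, 32, None, 29, 34]
Rule: An internal node has at least one child.
Per-node child counts:
  node 7: 2 child(ren)
  node 3: 0 child(ren)
  node 42: 1 child(ren)
  node 23: 2 child(ren)
  node 14: 0 child(ren)
  node 40: 1 child(ren)
  node 32: 2 child(ren)
  node 29: 0 child(ren)
  node 34: 0 child(ren)
Matching nodes: [7, 42, 23, 40, 32]
Count of internal (non-leaf) nodes: 5


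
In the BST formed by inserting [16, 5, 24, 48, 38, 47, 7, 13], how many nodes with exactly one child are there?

Tree built from: [16, 5, 24, 48, 38, 47, 7, 13]
Tree (level-order array): [16, 5, 24, None, 7, None, 48, None, 13, 38, None, None, None, None, 47]
Rule: These are nodes with exactly 1 non-null child.
Per-node child counts:
  node 16: 2 child(ren)
  node 5: 1 child(ren)
  node 7: 1 child(ren)
  node 13: 0 child(ren)
  node 24: 1 child(ren)
  node 48: 1 child(ren)
  node 38: 1 child(ren)
  node 47: 0 child(ren)
Matching nodes: [5, 7, 24, 48, 38]
Count of nodes with exactly one child: 5


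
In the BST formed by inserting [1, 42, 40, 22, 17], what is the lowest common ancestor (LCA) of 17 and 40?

Tree insertion order: [1, 42, 40, 22, 17]
Tree (level-order array): [1, None, 42, 40, None, 22, None, 17]
In a BST, the LCA of p=17, q=40 is the first node v on the
root-to-leaf path with p <= v <= q (go left if both < v, right if both > v).
Walk from root:
  at 1: both 17 and 40 > 1, go right
  at 42: both 17 and 40 < 42, go left
  at 40: 17 <= 40 <= 40, this is the LCA
LCA = 40


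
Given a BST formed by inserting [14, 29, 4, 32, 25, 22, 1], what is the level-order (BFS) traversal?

Tree insertion order: [14, 29, 4, 32, 25, 22, 1]
Tree (level-order array): [14, 4, 29, 1, None, 25, 32, None, None, 22]
BFS from the root, enqueuing left then right child of each popped node:
  queue [14] -> pop 14, enqueue [4, 29], visited so far: [14]
  queue [4, 29] -> pop 4, enqueue [1], visited so far: [14, 4]
  queue [29, 1] -> pop 29, enqueue [25, 32], visited so far: [14, 4, 29]
  queue [1, 25, 32] -> pop 1, enqueue [none], visited so far: [14, 4, 29, 1]
  queue [25, 32] -> pop 25, enqueue [22], visited so far: [14, 4, 29, 1, 25]
  queue [32, 22] -> pop 32, enqueue [none], visited so far: [14, 4, 29, 1, 25, 32]
  queue [22] -> pop 22, enqueue [none], visited so far: [14, 4, 29, 1, 25, 32, 22]
Result: [14, 4, 29, 1, 25, 32, 22]


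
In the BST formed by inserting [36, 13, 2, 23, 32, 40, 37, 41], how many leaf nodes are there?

Tree built from: [36, 13, 2, 23, 32, 40, 37, 41]
Tree (level-order array): [36, 13, 40, 2, 23, 37, 41, None, None, None, 32]
Rule: A leaf has 0 children.
Per-node child counts:
  node 36: 2 child(ren)
  node 13: 2 child(ren)
  node 2: 0 child(ren)
  node 23: 1 child(ren)
  node 32: 0 child(ren)
  node 40: 2 child(ren)
  node 37: 0 child(ren)
  node 41: 0 child(ren)
Matching nodes: [2, 32, 37, 41]
Count of leaf nodes: 4


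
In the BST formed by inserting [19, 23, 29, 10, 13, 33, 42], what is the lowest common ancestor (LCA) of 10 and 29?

Tree insertion order: [19, 23, 29, 10, 13, 33, 42]
Tree (level-order array): [19, 10, 23, None, 13, None, 29, None, None, None, 33, None, 42]
In a BST, the LCA of p=10, q=29 is the first node v on the
root-to-leaf path with p <= v <= q (go left if both < v, right if both > v).
Walk from root:
  at 19: 10 <= 19 <= 29, this is the LCA
LCA = 19


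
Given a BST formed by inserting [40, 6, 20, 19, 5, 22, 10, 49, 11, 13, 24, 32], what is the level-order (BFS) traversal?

Tree insertion order: [40, 6, 20, 19, 5, 22, 10, 49, 11, 13, 24, 32]
Tree (level-order array): [40, 6, 49, 5, 20, None, None, None, None, 19, 22, 10, None, None, 24, None, 11, None, 32, None, 13]
BFS from the root, enqueuing left then right child of each popped node:
  queue [40] -> pop 40, enqueue [6, 49], visited so far: [40]
  queue [6, 49] -> pop 6, enqueue [5, 20], visited so far: [40, 6]
  queue [49, 5, 20] -> pop 49, enqueue [none], visited so far: [40, 6, 49]
  queue [5, 20] -> pop 5, enqueue [none], visited so far: [40, 6, 49, 5]
  queue [20] -> pop 20, enqueue [19, 22], visited so far: [40, 6, 49, 5, 20]
  queue [19, 22] -> pop 19, enqueue [10], visited so far: [40, 6, 49, 5, 20, 19]
  queue [22, 10] -> pop 22, enqueue [24], visited so far: [40, 6, 49, 5, 20, 19, 22]
  queue [10, 24] -> pop 10, enqueue [11], visited so far: [40, 6, 49, 5, 20, 19, 22, 10]
  queue [24, 11] -> pop 24, enqueue [32], visited so far: [40, 6, 49, 5, 20, 19, 22, 10, 24]
  queue [11, 32] -> pop 11, enqueue [13], visited so far: [40, 6, 49, 5, 20, 19, 22, 10, 24, 11]
  queue [32, 13] -> pop 32, enqueue [none], visited so far: [40, 6, 49, 5, 20, 19, 22, 10, 24, 11, 32]
  queue [13] -> pop 13, enqueue [none], visited so far: [40, 6, 49, 5, 20, 19, 22, 10, 24, 11, 32, 13]
Result: [40, 6, 49, 5, 20, 19, 22, 10, 24, 11, 32, 13]


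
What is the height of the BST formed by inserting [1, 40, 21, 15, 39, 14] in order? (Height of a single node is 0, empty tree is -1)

Insertion order: [1, 40, 21, 15, 39, 14]
Tree (level-order array): [1, None, 40, 21, None, 15, 39, 14]
Compute height bottom-up (empty subtree = -1):
  height(14) = 1 + max(-1, -1) = 0
  height(15) = 1 + max(0, -1) = 1
  height(39) = 1 + max(-1, -1) = 0
  height(21) = 1 + max(1, 0) = 2
  height(40) = 1 + max(2, -1) = 3
  height(1) = 1 + max(-1, 3) = 4
Height = 4


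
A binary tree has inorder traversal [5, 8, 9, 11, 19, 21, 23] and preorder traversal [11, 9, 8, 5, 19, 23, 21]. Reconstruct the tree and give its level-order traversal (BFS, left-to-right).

Inorder:  [5, 8, 9, 11, 19, 21, 23]
Preorder: [11, 9, 8, 5, 19, 23, 21]
Algorithm: preorder visits root first, so consume preorder in order;
for each root, split the current inorder slice at that value into
left-subtree inorder and right-subtree inorder, then recurse.
Recursive splits:
  root=11; inorder splits into left=[5, 8, 9], right=[19, 21, 23]
  root=9; inorder splits into left=[5, 8], right=[]
  root=8; inorder splits into left=[5], right=[]
  root=5; inorder splits into left=[], right=[]
  root=19; inorder splits into left=[], right=[21, 23]
  root=23; inorder splits into left=[21], right=[]
  root=21; inorder splits into left=[], right=[]
Reconstructed level-order: [11, 9, 19, 8, 23, 5, 21]


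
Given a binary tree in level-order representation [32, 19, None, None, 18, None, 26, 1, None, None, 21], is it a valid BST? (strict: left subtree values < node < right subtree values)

Level-order array: [32, 19, None, None, 18, None, 26, 1, None, None, 21]
Validate using subtree bounds (lo, hi): at each node, require lo < value < hi,
then recurse left with hi=value and right with lo=value.
Preorder trace (stopping at first violation):
  at node 32 with bounds (-inf, +inf): OK
  at node 19 with bounds (-inf, 32): OK
  at node 18 with bounds (19, 32): VIOLATION
Node 18 violates its bound: not (19 < 18 < 32).
Result: Not a valid BST


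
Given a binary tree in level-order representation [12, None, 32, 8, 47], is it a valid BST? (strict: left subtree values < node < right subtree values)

Level-order array: [12, None, 32, 8, 47]
Validate using subtree bounds (lo, hi): at each node, require lo < value < hi,
then recurse left with hi=value and right with lo=value.
Preorder trace (stopping at first violation):
  at node 12 with bounds (-inf, +inf): OK
  at node 32 with bounds (12, +inf): OK
  at node 8 with bounds (12, 32): VIOLATION
Node 8 violates its bound: not (12 < 8 < 32).
Result: Not a valid BST


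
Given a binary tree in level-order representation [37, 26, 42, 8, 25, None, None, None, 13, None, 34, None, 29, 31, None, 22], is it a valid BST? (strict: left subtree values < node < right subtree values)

Level-order array: [37, 26, 42, 8, 25, None, None, None, 13, None, 34, None, 29, 31, None, 22]
Validate using subtree bounds (lo, hi): at each node, require lo < value < hi,
then recurse left with hi=value and right with lo=value.
Preorder trace (stopping at first violation):
  at node 37 with bounds (-inf, +inf): OK
  at node 26 with bounds (-inf, 37): OK
  at node 8 with bounds (-inf, 26): OK
  at node 13 with bounds (8, 26): OK
  at node 29 with bounds (13, 26): VIOLATION
Node 29 violates its bound: not (13 < 29 < 26).
Result: Not a valid BST


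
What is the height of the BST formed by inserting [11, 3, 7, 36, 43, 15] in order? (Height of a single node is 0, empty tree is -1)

Insertion order: [11, 3, 7, 36, 43, 15]
Tree (level-order array): [11, 3, 36, None, 7, 15, 43]
Compute height bottom-up (empty subtree = -1):
  height(7) = 1 + max(-1, -1) = 0
  height(3) = 1 + max(-1, 0) = 1
  height(15) = 1 + max(-1, -1) = 0
  height(43) = 1 + max(-1, -1) = 0
  height(36) = 1 + max(0, 0) = 1
  height(11) = 1 + max(1, 1) = 2
Height = 2


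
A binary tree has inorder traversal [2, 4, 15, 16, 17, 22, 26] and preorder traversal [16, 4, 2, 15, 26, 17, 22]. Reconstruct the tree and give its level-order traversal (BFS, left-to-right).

Inorder:  [2, 4, 15, 16, 17, 22, 26]
Preorder: [16, 4, 2, 15, 26, 17, 22]
Algorithm: preorder visits root first, so consume preorder in order;
for each root, split the current inorder slice at that value into
left-subtree inorder and right-subtree inorder, then recurse.
Recursive splits:
  root=16; inorder splits into left=[2, 4, 15], right=[17, 22, 26]
  root=4; inorder splits into left=[2], right=[15]
  root=2; inorder splits into left=[], right=[]
  root=15; inorder splits into left=[], right=[]
  root=26; inorder splits into left=[17, 22], right=[]
  root=17; inorder splits into left=[], right=[22]
  root=22; inorder splits into left=[], right=[]
Reconstructed level-order: [16, 4, 26, 2, 15, 17, 22]


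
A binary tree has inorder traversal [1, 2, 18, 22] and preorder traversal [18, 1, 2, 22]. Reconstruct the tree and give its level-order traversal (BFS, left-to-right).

Inorder:  [1, 2, 18, 22]
Preorder: [18, 1, 2, 22]
Algorithm: preorder visits root first, so consume preorder in order;
for each root, split the current inorder slice at that value into
left-subtree inorder and right-subtree inorder, then recurse.
Recursive splits:
  root=18; inorder splits into left=[1, 2], right=[22]
  root=1; inorder splits into left=[], right=[2]
  root=2; inorder splits into left=[], right=[]
  root=22; inorder splits into left=[], right=[]
Reconstructed level-order: [18, 1, 22, 2]


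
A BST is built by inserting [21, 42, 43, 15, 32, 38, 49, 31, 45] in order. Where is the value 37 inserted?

Starting tree (level order): [21, 15, 42, None, None, 32, 43, 31, 38, None, 49, None, None, None, None, 45]
Insertion path: 21 -> 42 -> 32 -> 38
Result: insert 37 as left child of 38
Final tree (level order): [21, 15, 42, None, None, 32, 43, 31, 38, None, 49, None, None, 37, None, 45]


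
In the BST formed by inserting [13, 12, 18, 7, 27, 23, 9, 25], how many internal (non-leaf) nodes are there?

Tree built from: [13, 12, 18, 7, 27, 23, 9, 25]
Tree (level-order array): [13, 12, 18, 7, None, None, 27, None, 9, 23, None, None, None, None, 25]
Rule: An internal node has at least one child.
Per-node child counts:
  node 13: 2 child(ren)
  node 12: 1 child(ren)
  node 7: 1 child(ren)
  node 9: 0 child(ren)
  node 18: 1 child(ren)
  node 27: 1 child(ren)
  node 23: 1 child(ren)
  node 25: 0 child(ren)
Matching nodes: [13, 12, 7, 18, 27, 23]
Count of internal (non-leaf) nodes: 6


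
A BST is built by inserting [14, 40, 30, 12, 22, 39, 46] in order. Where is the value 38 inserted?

Starting tree (level order): [14, 12, 40, None, None, 30, 46, 22, 39]
Insertion path: 14 -> 40 -> 30 -> 39
Result: insert 38 as left child of 39
Final tree (level order): [14, 12, 40, None, None, 30, 46, 22, 39, None, None, None, None, 38]


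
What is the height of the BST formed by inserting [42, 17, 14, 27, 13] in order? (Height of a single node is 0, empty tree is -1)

Insertion order: [42, 17, 14, 27, 13]
Tree (level-order array): [42, 17, None, 14, 27, 13]
Compute height bottom-up (empty subtree = -1):
  height(13) = 1 + max(-1, -1) = 0
  height(14) = 1 + max(0, -1) = 1
  height(27) = 1 + max(-1, -1) = 0
  height(17) = 1 + max(1, 0) = 2
  height(42) = 1 + max(2, -1) = 3
Height = 3


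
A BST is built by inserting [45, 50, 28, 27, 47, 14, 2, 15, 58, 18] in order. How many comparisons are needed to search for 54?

Search path for 54: 45 -> 50 -> 58
Found: False
Comparisons: 3


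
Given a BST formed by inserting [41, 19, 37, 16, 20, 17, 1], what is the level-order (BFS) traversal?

Tree insertion order: [41, 19, 37, 16, 20, 17, 1]
Tree (level-order array): [41, 19, None, 16, 37, 1, 17, 20]
BFS from the root, enqueuing left then right child of each popped node:
  queue [41] -> pop 41, enqueue [19], visited so far: [41]
  queue [19] -> pop 19, enqueue [16, 37], visited so far: [41, 19]
  queue [16, 37] -> pop 16, enqueue [1, 17], visited so far: [41, 19, 16]
  queue [37, 1, 17] -> pop 37, enqueue [20], visited so far: [41, 19, 16, 37]
  queue [1, 17, 20] -> pop 1, enqueue [none], visited so far: [41, 19, 16, 37, 1]
  queue [17, 20] -> pop 17, enqueue [none], visited so far: [41, 19, 16, 37, 1, 17]
  queue [20] -> pop 20, enqueue [none], visited so far: [41, 19, 16, 37, 1, 17, 20]
Result: [41, 19, 16, 37, 1, 17, 20]


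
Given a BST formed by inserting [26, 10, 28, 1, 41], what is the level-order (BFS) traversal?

Tree insertion order: [26, 10, 28, 1, 41]
Tree (level-order array): [26, 10, 28, 1, None, None, 41]
BFS from the root, enqueuing left then right child of each popped node:
  queue [26] -> pop 26, enqueue [10, 28], visited so far: [26]
  queue [10, 28] -> pop 10, enqueue [1], visited so far: [26, 10]
  queue [28, 1] -> pop 28, enqueue [41], visited so far: [26, 10, 28]
  queue [1, 41] -> pop 1, enqueue [none], visited so far: [26, 10, 28, 1]
  queue [41] -> pop 41, enqueue [none], visited so far: [26, 10, 28, 1, 41]
Result: [26, 10, 28, 1, 41]


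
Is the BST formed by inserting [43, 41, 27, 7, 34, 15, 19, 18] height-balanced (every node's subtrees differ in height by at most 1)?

Tree (level-order array): [43, 41, None, 27, None, 7, 34, None, 15, None, None, None, 19, 18]
Definition: a tree is height-balanced if, at every node, |h(left) - h(right)| <= 1 (empty subtree has height -1).
Bottom-up per-node check:
  node 18: h_left=-1, h_right=-1, diff=0 [OK], height=0
  node 19: h_left=0, h_right=-1, diff=1 [OK], height=1
  node 15: h_left=-1, h_right=1, diff=2 [FAIL (|-1-1|=2 > 1)], height=2
  node 7: h_left=-1, h_right=2, diff=3 [FAIL (|-1-2|=3 > 1)], height=3
  node 34: h_left=-1, h_right=-1, diff=0 [OK], height=0
  node 27: h_left=3, h_right=0, diff=3 [FAIL (|3-0|=3 > 1)], height=4
  node 41: h_left=4, h_right=-1, diff=5 [FAIL (|4--1|=5 > 1)], height=5
  node 43: h_left=5, h_right=-1, diff=6 [FAIL (|5--1|=6 > 1)], height=6
Node 15 violates the condition: |-1 - 1| = 2 > 1.
Result: Not balanced


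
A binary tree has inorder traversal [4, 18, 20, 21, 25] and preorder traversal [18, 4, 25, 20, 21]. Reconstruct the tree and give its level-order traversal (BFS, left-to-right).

Inorder:  [4, 18, 20, 21, 25]
Preorder: [18, 4, 25, 20, 21]
Algorithm: preorder visits root first, so consume preorder in order;
for each root, split the current inorder slice at that value into
left-subtree inorder and right-subtree inorder, then recurse.
Recursive splits:
  root=18; inorder splits into left=[4], right=[20, 21, 25]
  root=4; inorder splits into left=[], right=[]
  root=25; inorder splits into left=[20, 21], right=[]
  root=20; inorder splits into left=[], right=[21]
  root=21; inorder splits into left=[], right=[]
Reconstructed level-order: [18, 4, 25, 20, 21]


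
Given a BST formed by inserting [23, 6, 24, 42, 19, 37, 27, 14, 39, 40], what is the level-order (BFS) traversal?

Tree insertion order: [23, 6, 24, 42, 19, 37, 27, 14, 39, 40]
Tree (level-order array): [23, 6, 24, None, 19, None, 42, 14, None, 37, None, None, None, 27, 39, None, None, None, 40]
BFS from the root, enqueuing left then right child of each popped node:
  queue [23] -> pop 23, enqueue [6, 24], visited so far: [23]
  queue [6, 24] -> pop 6, enqueue [19], visited so far: [23, 6]
  queue [24, 19] -> pop 24, enqueue [42], visited so far: [23, 6, 24]
  queue [19, 42] -> pop 19, enqueue [14], visited so far: [23, 6, 24, 19]
  queue [42, 14] -> pop 42, enqueue [37], visited so far: [23, 6, 24, 19, 42]
  queue [14, 37] -> pop 14, enqueue [none], visited so far: [23, 6, 24, 19, 42, 14]
  queue [37] -> pop 37, enqueue [27, 39], visited so far: [23, 6, 24, 19, 42, 14, 37]
  queue [27, 39] -> pop 27, enqueue [none], visited so far: [23, 6, 24, 19, 42, 14, 37, 27]
  queue [39] -> pop 39, enqueue [40], visited so far: [23, 6, 24, 19, 42, 14, 37, 27, 39]
  queue [40] -> pop 40, enqueue [none], visited so far: [23, 6, 24, 19, 42, 14, 37, 27, 39, 40]
Result: [23, 6, 24, 19, 42, 14, 37, 27, 39, 40]


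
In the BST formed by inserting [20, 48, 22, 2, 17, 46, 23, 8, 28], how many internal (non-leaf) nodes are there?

Tree built from: [20, 48, 22, 2, 17, 46, 23, 8, 28]
Tree (level-order array): [20, 2, 48, None, 17, 22, None, 8, None, None, 46, None, None, 23, None, None, 28]
Rule: An internal node has at least one child.
Per-node child counts:
  node 20: 2 child(ren)
  node 2: 1 child(ren)
  node 17: 1 child(ren)
  node 8: 0 child(ren)
  node 48: 1 child(ren)
  node 22: 1 child(ren)
  node 46: 1 child(ren)
  node 23: 1 child(ren)
  node 28: 0 child(ren)
Matching nodes: [20, 2, 17, 48, 22, 46, 23]
Count of internal (non-leaf) nodes: 7


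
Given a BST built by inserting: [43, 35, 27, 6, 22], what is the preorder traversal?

Tree insertion order: [43, 35, 27, 6, 22]
Tree (level-order array): [43, 35, None, 27, None, 6, None, None, 22]
Preorder traversal: [43, 35, 27, 6, 22]


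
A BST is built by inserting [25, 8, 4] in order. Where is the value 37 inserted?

Starting tree (level order): [25, 8, None, 4]
Insertion path: 25
Result: insert 37 as right child of 25
Final tree (level order): [25, 8, 37, 4]


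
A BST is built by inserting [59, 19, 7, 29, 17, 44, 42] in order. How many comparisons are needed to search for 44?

Search path for 44: 59 -> 19 -> 29 -> 44
Found: True
Comparisons: 4


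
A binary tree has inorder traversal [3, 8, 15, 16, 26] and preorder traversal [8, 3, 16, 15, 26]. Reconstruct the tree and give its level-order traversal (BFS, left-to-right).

Inorder:  [3, 8, 15, 16, 26]
Preorder: [8, 3, 16, 15, 26]
Algorithm: preorder visits root first, so consume preorder in order;
for each root, split the current inorder slice at that value into
left-subtree inorder and right-subtree inorder, then recurse.
Recursive splits:
  root=8; inorder splits into left=[3], right=[15, 16, 26]
  root=3; inorder splits into left=[], right=[]
  root=16; inorder splits into left=[15], right=[26]
  root=15; inorder splits into left=[], right=[]
  root=26; inorder splits into left=[], right=[]
Reconstructed level-order: [8, 3, 16, 15, 26]


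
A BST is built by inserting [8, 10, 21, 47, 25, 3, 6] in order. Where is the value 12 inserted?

Starting tree (level order): [8, 3, 10, None, 6, None, 21, None, None, None, 47, 25]
Insertion path: 8 -> 10 -> 21
Result: insert 12 as left child of 21
Final tree (level order): [8, 3, 10, None, 6, None, 21, None, None, 12, 47, None, None, 25]


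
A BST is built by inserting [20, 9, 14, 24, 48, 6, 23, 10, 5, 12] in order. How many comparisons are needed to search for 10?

Search path for 10: 20 -> 9 -> 14 -> 10
Found: True
Comparisons: 4


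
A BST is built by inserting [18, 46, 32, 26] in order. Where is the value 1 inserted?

Starting tree (level order): [18, None, 46, 32, None, 26]
Insertion path: 18
Result: insert 1 as left child of 18
Final tree (level order): [18, 1, 46, None, None, 32, None, 26]


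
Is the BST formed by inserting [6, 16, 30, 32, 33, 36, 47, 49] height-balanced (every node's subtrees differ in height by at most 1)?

Tree (level-order array): [6, None, 16, None, 30, None, 32, None, 33, None, 36, None, 47, None, 49]
Definition: a tree is height-balanced if, at every node, |h(left) - h(right)| <= 1 (empty subtree has height -1).
Bottom-up per-node check:
  node 49: h_left=-1, h_right=-1, diff=0 [OK], height=0
  node 47: h_left=-1, h_right=0, diff=1 [OK], height=1
  node 36: h_left=-1, h_right=1, diff=2 [FAIL (|-1-1|=2 > 1)], height=2
  node 33: h_left=-1, h_right=2, diff=3 [FAIL (|-1-2|=3 > 1)], height=3
  node 32: h_left=-1, h_right=3, diff=4 [FAIL (|-1-3|=4 > 1)], height=4
  node 30: h_left=-1, h_right=4, diff=5 [FAIL (|-1-4|=5 > 1)], height=5
  node 16: h_left=-1, h_right=5, diff=6 [FAIL (|-1-5|=6 > 1)], height=6
  node 6: h_left=-1, h_right=6, diff=7 [FAIL (|-1-6|=7 > 1)], height=7
Node 36 violates the condition: |-1 - 1| = 2 > 1.
Result: Not balanced


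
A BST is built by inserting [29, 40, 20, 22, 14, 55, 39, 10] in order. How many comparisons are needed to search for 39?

Search path for 39: 29 -> 40 -> 39
Found: True
Comparisons: 3


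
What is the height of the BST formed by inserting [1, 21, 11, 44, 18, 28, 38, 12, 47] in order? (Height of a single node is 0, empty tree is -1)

Insertion order: [1, 21, 11, 44, 18, 28, 38, 12, 47]
Tree (level-order array): [1, None, 21, 11, 44, None, 18, 28, 47, 12, None, None, 38]
Compute height bottom-up (empty subtree = -1):
  height(12) = 1 + max(-1, -1) = 0
  height(18) = 1 + max(0, -1) = 1
  height(11) = 1 + max(-1, 1) = 2
  height(38) = 1 + max(-1, -1) = 0
  height(28) = 1 + max(-1, 0) = 1
  height(47) = 1 + max(-1, -1) = 0
  height(44) = 1 + max(1, 0) = 2
  height(21) = 1 + max(2, 2) = 3
  height(1) = 1 + max(-1, 3) = 4
Height = 4


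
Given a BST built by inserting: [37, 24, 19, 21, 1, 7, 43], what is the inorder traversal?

Tree insertion order: [37, 24, 19, 21, 1, 7, 43]
Tree (level-order array): [37, 24, 43, 19, None, None, None, 1, 21, None, 7]
Inorder traversal: [1, 7, 19, 21, 24, 37, 43]


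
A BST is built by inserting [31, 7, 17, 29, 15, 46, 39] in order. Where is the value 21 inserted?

Starting tree (level order): [31, 7, 46, None, 17, 39, None, 15, 29]
Insertion path: 31 -> 7 -> 17 -> 29
Result: insert 21 as left child of 29
Final tree (level order): [31, 7, 46, None, 17, 39, None, 15, 29, None, None, None, None, 21]


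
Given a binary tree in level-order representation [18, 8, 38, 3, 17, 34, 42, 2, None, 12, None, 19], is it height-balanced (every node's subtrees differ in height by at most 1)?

Tree (level-order array): [18, 8, 38, 3, 17, 34, 42, 2, None, 12, None, 19]
Definition: a tree is height-balanced if, at every node, |h(left) - h(right)| <= 1 (empty subtree has height -1).
Bottom-up per-node check:
  node 2: h_left=-1, h_right=-1, diff=0 [OK], height=0
  node 3: h_left=0, h_right=-1, diff=1 [OK], height=1
  node 12: h_left=-1, h_right=-1, diff=0 [OK], height=0
  node 17: h_left=0, h_right=-1, diff=1 [OK], height=1
  node 8: h_left=1, h_right=1, diff=0 [OK], height=2
  node 19: h_left=-1, h_right=-1, diff=0 [OK], height=0
  node 34: h_left=0, h_right=-1, diff=1 [OK], height=1
  node 42: h_left=-1, h_right=-1, diff=0 [OK], height=0
  node 38: h_left=1, h_right=0, diff=1 [OK], height=2
  node 18: h_left=2, h_right=2, diff=0 [OK], height=3
All nodes satisfy the balance condition.
Result: Balanced


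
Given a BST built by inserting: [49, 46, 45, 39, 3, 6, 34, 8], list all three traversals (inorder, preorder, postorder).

Tree insertion order: [49, 46, 45, 39, 3, 6, 34, 8]
Tree (level-order array): [49, 46, None, 45, None, 39, None, 3, None, None, 6, None, 34, 8]
Inorder (L, root, R): [3, 6, 8, 34, 39, 45, 46, 49]
Preorder (root, L, R): [49, 46, 45, 39, 3, 6, 34, 8]
Postorder (L, R, root): [8, 34, 6, 3, 39, 45, 46, 49]


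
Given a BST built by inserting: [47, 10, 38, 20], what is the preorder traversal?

Tree insertion order: [47, 10, 38, 20]
Tree (level-order array): [47, 10, None, None, 38, 20]
Preorder traversal: [47, 10, 38, 20]


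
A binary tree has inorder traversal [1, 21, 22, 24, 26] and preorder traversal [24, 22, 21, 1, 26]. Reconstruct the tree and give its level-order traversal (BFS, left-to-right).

Inorder:  [1, 21, 22, 24, 26]
Preorder: [24, 22, 21, 1, 26]
Algorithm: preorder visits root first, so consume preorder in order;
for each root, split the current inorder slice at that value into
left-subtree inorder and right-subtree inorder, then recurse.
Recursive splits:
  root=24; inorder splits into left=[1, 21, 22], right=[26]
  root=22; inorder splits into left=[1, 21], right=[]
  root=21; inorder splits into left=[1], right=[]
  root=1; inorder splits into left=[], right=[]
  root=26; inorder splits into left=[], right=[]
Reconstructed level-order: [24, 22, 26, 21, 1]


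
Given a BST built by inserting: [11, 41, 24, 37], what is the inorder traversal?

Tree insertion order: [11, 41, 24, 37]
Tree (level-order array): [11, None, 41, 24, None, None, 37]
Inorder traversal: [11, 24, 37, 41]


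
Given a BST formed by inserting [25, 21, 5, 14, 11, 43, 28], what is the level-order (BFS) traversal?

Tree insertion order: [25, 21, 5, 14, 11, 43, 28]
Tree (level-order array): [25, 21, 43, 5, None, 28, None, None, 14, None, None, 11]
BFS from the root, enqueuing left then right child of each popped node:
  queue [25] -> pop 25, enqueue [21, 43], visited so far: [25]
  queue [21, 43] -> pop 21, enqueue [5], visited so far: [25, 21]
  queue [43, 5] -> pop 43, enqueue [28], visited so far: [25, 21, 43]
  queue [5, 28] -> pop 5, enqueue [14], visited so far: [25, 21, 43, 5]
  queue [28, 14] -> pop 28, enqueue [none], visited so far: [25, 21, 43, 5, 28]
  queue [14] -> pop 14, enqueue [11], visited so far: [25, 21, 43, 5, 28, 14]
  queue [11] -> pop 11, enqueue [none], visited so far: [25, 21, 43, 5, 28, 14, 11]
Result: [25, 21, 43, 5, 28, 14, 11]


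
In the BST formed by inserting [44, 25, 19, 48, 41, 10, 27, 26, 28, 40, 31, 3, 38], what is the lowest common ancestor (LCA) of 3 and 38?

Tree insertion order: [44, 25, 19, 48, 41, 10, 27, 26, 28, 40, 31, 3, 38]
Tree (level-order array): [44, 25, 48, 19, 41, None, None, 10, None, 27, None, 3, None, 26, 28, None, None, None, None, None, 40, 31, None, None, 38]
In a BST, the LCA of p=3, q=38 is the first node v on the
root-to-leaf path with p <= v <= q (go left if both < v, right if both > v).
Walk from root:
  at 44: both 3 and 38 < 44, go left
  at 25: 3 <= 25 <= 38, this is the LCA
LCA = 25


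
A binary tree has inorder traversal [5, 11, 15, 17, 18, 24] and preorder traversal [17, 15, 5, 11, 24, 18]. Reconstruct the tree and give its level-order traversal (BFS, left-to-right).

Inorder:  [5, 11, 15, 17, 18, 24]
Preorder: [17, 15, 5, 11, 24, 18]
Algorithm: preorder visits root first, so consume preorder in order;
for each root, split the current inorder slice at that value into
left-subtree inorder and right-subtree inorder, then recurse.
Recursive splits:
  root=17; inorder splits into left=[5, 11, 15], right=[18, 24]
  root=15; inorder splits into left=[5, 11], right=[]
  root=5; inorder splits into left=[], right=[11]
  root=11; inorder splits into left=[], right=[]
  root=24; inorder splits into left=[18], right=[]
  root=18; inorder splits into left=[], right=[]
Reconstructed level-order: [17, 15, 24, 5, 18, 11]


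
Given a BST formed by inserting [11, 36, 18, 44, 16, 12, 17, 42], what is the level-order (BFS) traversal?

Tree insertion order: [11, 36, 18, 44, 16, 12, 17, 42]
Tree (level-order array): [11, None, 36, 18, 44, 16, None, 42, None, 12, 17]
BFS from the root, enqueuing left then right child of each popped node:
  queue [11] -> pop 11, enqueue [36], visited so far: [11]
  queue [36] -> pop 36, enqueue [18, 44], visited so far: [11, 36]
  queue [18, 44] -> pop 18, enqueue [16], visited so far: [11, 36, 18]
  queue [44, 16] -> pop 44, enqueue [42], visited so far: [11, 36, 18, 44]
  queue [16, 42] -> pop 16, enqueue [12, 17], visited so far: [11, 36, 18, 44, 16]
  queue [42, 12, 17] -> pop 42, enqueue [none], visited so far: [11, 36, 18, 44, 16, 42]
  queue [12, 17] -> pop 12, enqueue [none], visited so far: [11, 36, 18, 44, 16, 42, 12]
  queue [17] -> pop 17, enqueue [none], visited so far: [11, 36, 18, 44, 16, 42, 12, 17]
Result: [11, 36, 18, 44, 16, 42, 12, 17]


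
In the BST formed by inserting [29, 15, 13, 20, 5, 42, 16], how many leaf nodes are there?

Tree built from: [29, 15, 13, 20, 5, 42, 16]
Tree (level-order array): [29, 15, 42, 13, 20, None, None, 5, None, 16]
Rule: A leaf has 0 children.
Per-node child counts:
  node 29: 2 child(ren)
  node 15: 2 child(ren)
  node 13: 1 child(ren)
  node 5: 0 child(ren)
  node 20: 1 child(ren)
  node 16: 0 child(ren)
  node 42: 0 child(ren)
Matching nodes: [5, 16, 42]
Count of leaf nodes: 3


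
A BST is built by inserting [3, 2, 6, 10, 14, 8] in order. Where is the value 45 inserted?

Starting tree (level order): [3, 2, 6, None, None, None, 10, 8, 14]
Insertion path: 3 -> 6 -> 10 -> 14
Result: insert 45 as right child of 14
Final tree (level order): [3, 2, 6, None, None, None, 10, 8, 14, None, None, None, 45]


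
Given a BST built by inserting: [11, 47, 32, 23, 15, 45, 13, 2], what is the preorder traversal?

Tree insertion order: [11, 47, 32, 23, 15, 45, 13, 2]
Tree (level-order array): [11, 2, 47, None, None, 32, None, 23, 45, 15, None, None, None, 13]
Preorder traversal: [11, 2, 47, 32, 23, 15, 13, 45]


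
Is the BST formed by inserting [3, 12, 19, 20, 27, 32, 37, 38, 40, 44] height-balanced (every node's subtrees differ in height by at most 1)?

Tree (level-order array): [3, None, 12, None, 19, None, 20, None, 27, None, 32, None, 37, None, 38, None, 40, None, 44]
Definition: a tree is height-balanced if, at every node, |h(left) - h(right)| <= 1 (empty subtree has height -1).
Bottom-up per-node check:
  node 44: h_left=-1, h_right=-1, diff=0 [OK], height=0
  node 40: h_left=-1, h_right=0, diff=1 [OK], height=1
  node 38: h_left=-1, h_right=1, diff=2 [FAIL (|-1-1|=2 > 1)], height=2
  node 37: h_left=-1, h_right=2, diff=3 [FAIL (|-1-2|=3 > 1)], height=3
  node 32: h_left=-1, h_right=3, diff=4 [FAIL (|-1-3|=4 > 1)], height=4
  node 27: h_left=-1, h_right=4, diff=5 [FAIL (|-1-4|=5 > 1)], height=5
  node 20: h_left=-1, h_right=5, diff=6 [FAIL (|-1-5|=6 > 1)], height=6
  node 19: h_left=-1, h_right=6, diff=7 [FAIL (|-1-6|=7 > 1)], height=7
  node 12: h_left=-1, h_right=7, diff=8 [FAIL (|-1-7|=8 > 1)], height=8
  node 3: h_left=-1, h_right=8, diff=9 [FAIL (|-1-8|=9 > 1)], height=9
Node 38 violates the condition: |-1 - 1| = 2 > 1.
Result: Not balanced


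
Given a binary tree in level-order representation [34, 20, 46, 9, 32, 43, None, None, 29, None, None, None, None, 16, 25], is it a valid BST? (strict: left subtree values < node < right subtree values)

Level-order array: [34, 20, 46, 9, 32, 43, None, None, 29, None, None, None, None, 16, 25]
Validate using subtree bounds (lo, hi): at each node, require lo < value < hi,
then recurse left with hi=value and right with lo=value.
Preorder trace (stopping at first violation):
  at node 34 with bounds (-inf, +inf): OK
  at node 20 with bounds (-inf, 34): OK
  at node 9 with bounds (-inf, 20): OK
  at node 29 with bounds (9, 20): VIOLATION
Node 29 violates its bound: not (9 < 29 < 20).
Result: Not a valid BST


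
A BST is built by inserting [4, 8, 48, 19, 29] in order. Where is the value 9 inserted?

Starting tree (level order): [4, None, 8, None, 48, 19, None, None, 29]
Insertion path: 4 -> 8 -> 48 -> 19
Result: insert 9 as left child of 19
Final tree (level order): [4, None, 8, None, 48, 19, None, 9, 29]


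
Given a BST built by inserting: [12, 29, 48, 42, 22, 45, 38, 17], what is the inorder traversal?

Tree insertion order: [12, 29, 48, 42, 22, 45, 38, 17]
Tree (level-order array): [12, None, 29, 22, 48, 17, None, 42, None, None, None, 38, 45]
Inorder traversal: [12, 17, 22, 29, 38, 42, 45, 48]


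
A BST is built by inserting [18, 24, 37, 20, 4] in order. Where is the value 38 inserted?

Starting tree (level order): [18, 4, 24, None, None, 20, 37]
Insertion path: 18 -> 24 -> 37
Result: insert 38 as right child of 37
Final tree (level order): [18, 4, 24, None, None, 20, 37, None, None, None, 38]


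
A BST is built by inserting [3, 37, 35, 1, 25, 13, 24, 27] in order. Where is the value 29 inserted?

Starting tree (level order): [3, 1, 37, None, None, 35, None, 25, None, 13, 27, None, 24]
Insertion path: 3 -> 37 -> 35 -> 25 -> 27
Result: insert 29 as right child of 27
Final tree (level order): [3, 1, 37, None, None, 35, None, 25, None, 13, 27, None, 24, None, 29]


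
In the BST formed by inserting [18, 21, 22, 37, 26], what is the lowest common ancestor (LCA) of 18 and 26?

Tree insertion order: [18, 21, 22, 37, 26]
Tree (level-order array): [18, None, 21, None, 22, None, 37, 26]
In a BST, the LCA of p=18, q=26 is the first node v on the
root-to-leaf path with p <= v <= q (go left if both < v, right if both > v).
Walk from root:
  at 18: 18 <= 18 <= 26, this is the LCA
LCA = 18


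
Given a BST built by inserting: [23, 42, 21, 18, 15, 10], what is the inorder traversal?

Tree insertion order: [23, 42, 21, 18, 15, 10]
Tree (level-order array): [23, 21, 42, 18, None, None, None, 15, None, 10]
Inorder traversal: [10, 15, 18, 21, 23, 42]


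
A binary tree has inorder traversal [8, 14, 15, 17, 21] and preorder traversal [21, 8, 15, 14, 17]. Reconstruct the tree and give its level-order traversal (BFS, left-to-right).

Inorder:  [8, 14, 15, 17, 21]
Preorder: [21, 8, 15, 14, 17]
Algorithm: preorder visits root first, so consume preorder in order;
for each root, split the current inorder slice at that value into
left-subtree inorder and right-subtree inorder, then recurse.
Recursive splits:
  root=21; inorder splits into left=[8, 14, 15, 17], right=[]
  root=8; inorder splits into left=[], right=[14, 15, 17]
  root=15; inorder splits into left=[14], right=[17]
  root=14; inorder splits into left=[], right=[]
  root=17; inorder splits into left=[], right=[]
Reconstructed level-order: [21, 8, 15, 14, 17]


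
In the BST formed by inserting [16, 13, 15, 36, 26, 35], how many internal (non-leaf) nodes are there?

Tree built from: [16, 13, 15, 36, 26, 35]
Tree (level-order array): [16, 13, 36, None, 15, 26, None, None, None, None, 35]
Rule: An internal node has at least one child.
Per-node child counts:
  node 16: 2 child(ren)
  node 13: 1 child(ren)
  node 15: 0 child(ren)
  node 36: 1 child(ren)
  node 26: 1 child(ren)
  node 35: 0 child(ren)
Matching nodes: [16, 13, 36, 26]
Count of internal (non-leaf) nodes: 4


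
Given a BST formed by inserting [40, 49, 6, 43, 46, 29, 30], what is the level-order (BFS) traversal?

Tree insertion order: [40, 49, 6, 43, 46, 29, 30]
Tree (level-order array): [40, 6, 49, None, 29, 43, None, None, 30, None, 46]
BFS from the root, enqueuing left then right child of each popped node:
  queue [40] -> pop 40, enqueue [6, 49], visited so far: [40]
  queue [6, 49] -> pop 6, enqueue [29], visited so far: [40, 6]
  queue [49, 29] -> pop 49, enqueue [43], visited so far: [40, 6, 49]
  queue [29, 43] -> pop 29, enqueue [30], visited so far: [40, 6, 49, 29]
  queue [43, 30] -> pop 43, enqueue [46], visited so far: [40, 6, 49, 29, 43]
  queue [30, 46] -> pop 30, enqueue [none], visited so far: [40, 6, 49, 29, 43, 30]
  queue [46] -> pop 46, enqueue [none], visited so far: [40, 6, 49, 29, 43, 30, 46]
Result: [40, 6, 49, 29, 43, 30, 46]


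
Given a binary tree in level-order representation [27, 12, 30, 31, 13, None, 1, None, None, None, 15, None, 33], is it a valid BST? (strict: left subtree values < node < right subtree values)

Level-order array: [27, 12, 30, 31, 13, None, 1, None, None, None, 15, None, 33]
Validate using subtree bounds (lo, hi): at each node, require lo < value < hi,
then recurse left with hi=value and right with lo=value.
Preorder trace (stopping at first violation):
  at node 27 with bounds (-inf, +inf): OK
  at node 12 with bounds (-inf, 27): OK
  at node 31 with bounds (-inf, 12): VIOLATION
Node 31 violates its bound: not (-inf < 31 < 12).
Result: Not a valid BST


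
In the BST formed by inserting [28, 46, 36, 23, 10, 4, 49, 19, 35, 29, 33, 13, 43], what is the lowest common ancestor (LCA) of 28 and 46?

Tree insertion order: [28, 46, 36, 23, 10, 4, 49, 19, 35, 29, 33, 13, 43]
Tree (level-order array): [28, 23, 46, 10, None, 36, 49, 4, 19, 35, 43, None, None, None, None, 13, None, 29, None, None, None, None, None, None, 33]
In a BST, the LCA of p=28, q=46 is the first node v on the
root-to-leaf path with p <= v <= q (go left if both < v, right if both > v).
Walk from root:
  at 28: 28 <= 28 <= 46, this is the LCA
LCA = 28


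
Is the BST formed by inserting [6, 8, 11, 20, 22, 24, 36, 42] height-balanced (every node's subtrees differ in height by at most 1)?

Tree (level-order array): [6, None, 8, None, 11, None, 20, None, 22, None, 24, None, 36, None, 42]
Definition: a tree is height-balanced if, at every node, |h(left) - h(right)| <= 1 (empty subtree has height -1).
Bottom-up per-node check:
  node 42: h_left=-1, h_right=-1, diff=0 [OK], height=0
  node 36: h_left=-1, h_right=0, diff=1 [OK], height=1
  node 24: h_left=-1, h_right=1, diff=2 [FAIL (|-1-1|=2 > 1)], height=2
  node 22: h_left=-1, h_right=2, diff=3 [FAIL (|-1-2|=3 > 1)], height=3
  node 20: h_left=-1, h_right=3, diff=4 [FAIL (|-1-3|=4 > 1)], height=4
  node 11: h_left=-1, h_right=4, diff=5 [FAIL (|-1-4|=5 > 1)], height=5
  node 8: h_left=-1, h_right=5, diff=6 [FAIL (|-1-5|=6 > 1)], height=6
  node 6: h_left=-1, h_right=6, diff=7 [FAIL (|-1-6|=7 > 1)], height=7
Node 24 violates the condition: |-1 - 1| = 2 > 1.
Result: Not balanced
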